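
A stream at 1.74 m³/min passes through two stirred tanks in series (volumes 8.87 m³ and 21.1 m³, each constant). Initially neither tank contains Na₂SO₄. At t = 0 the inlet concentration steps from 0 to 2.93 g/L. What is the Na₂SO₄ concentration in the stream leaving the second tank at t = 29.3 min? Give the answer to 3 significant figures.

2.49 g/L

Time constants: τᵢ = Vᵢ/Q for each well-mixed tank.
τ₁ = 8.87/1.74 = 5.0977 min; τ₂ = 21.1/1.74 = 12.126 min.
Solving the cascade with C₁(0)=C₂(0)=0 gives C₂(t) = C_in[1 − (τ₁ e^(−t/τ₁) − τ₂ e^(−t/τ₂))/(τ₁ − τ₂)].
At t = 29.3: e^(−t/τ₁) = 0.0031901, e^(−t/τ₂) = 0.089259.
C₂ = 2.93·[1 − (5.0977·0.0031901 − 12.126·0.089259)/(-7.0287)] = 2.93·0.84832 = 2.4856 g/L.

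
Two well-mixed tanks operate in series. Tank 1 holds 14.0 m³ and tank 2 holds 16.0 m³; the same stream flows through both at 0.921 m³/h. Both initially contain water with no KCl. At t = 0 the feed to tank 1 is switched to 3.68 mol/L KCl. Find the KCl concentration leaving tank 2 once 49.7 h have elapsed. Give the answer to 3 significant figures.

Time constants: τᵢ = Vᵢ/Q for each well-mixed tank.
τ₁ = 14.0/0.921 = 15.201 h; τ₂ = 16.0/0.921 = 17.372 h.
Tank 1: C₁ = C_in(1 − e^(−t/τ₁)). Tank 2 (τ₁ ≠ τ₂): C₂ = C_in[1 − (τ₁ e^(−t/τ₁) − τ₂ e^(−t/τ₂))/(τ₁ − τ₂)].
At t = 49.7: e^(−t/τ₁) = 0.038024, e^(−t/τ₂) = 0.057220.
C₂ = 3.68·[1 − (15.201·0.038024 − 17.372·0.057220)/(-2.1716)] = 3.68·0.80841 = 2.9749 mol/L.

2.97 mol/L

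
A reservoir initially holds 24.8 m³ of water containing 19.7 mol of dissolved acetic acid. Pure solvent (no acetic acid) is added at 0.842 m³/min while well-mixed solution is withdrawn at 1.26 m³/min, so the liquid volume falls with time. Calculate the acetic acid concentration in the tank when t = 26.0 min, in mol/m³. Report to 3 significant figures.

0.249 mol/m³

Let m(t) be the amount of acetic acid. Volume: V(t) = V₀ + (Q_in − Q_out) t = 24.8 − 0.41800 t; V(26.0) = 13.932 m³.
No acetic acid enters, so dm/dt = −Q_out · (m/V).
Separate: dm/m = −Q_out dt/V(t) ⇒ ln(m/m₀) = −(Q_out/(Q_in−Q_out)) ln(V/V₀).
m = m₀ (V₀/V)^(Q_out/(Q_in−Q_out)) = 19.7 × (24.8/13.932)^(-3.0144) = 3.4638 mol.
C = m/V = 3.4638/13.932 = 0.24862 mol/m³.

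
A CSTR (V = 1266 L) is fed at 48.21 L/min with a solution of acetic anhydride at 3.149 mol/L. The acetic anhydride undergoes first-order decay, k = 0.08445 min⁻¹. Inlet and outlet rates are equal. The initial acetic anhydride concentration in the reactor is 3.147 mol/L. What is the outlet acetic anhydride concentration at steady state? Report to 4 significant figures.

Accumulation = in − out − consumed: V dC/dt = Q C_in − Q C − k V C.
Steady state (dC/dt = 0): C_ss = Q C_in/(Q + kV) = C_in/(1 + kV/Q).
C_ss = 48.21·3.149/(48.21 + 0.08445·1266) = 151.813/155.124 = 0.978660 mol/L.

0.9787 mol/L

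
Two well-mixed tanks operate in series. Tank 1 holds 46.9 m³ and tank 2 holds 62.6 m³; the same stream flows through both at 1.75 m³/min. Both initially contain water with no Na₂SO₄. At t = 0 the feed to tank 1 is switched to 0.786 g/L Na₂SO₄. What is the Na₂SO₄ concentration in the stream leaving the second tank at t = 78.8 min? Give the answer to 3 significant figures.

0.564 g/L

Species balance on tank i: dCᵢ/dt = (Cᵢ₋₁ − Cᵢ)/τᵢ with τᵢ = Vᵢ/Q.
τ₁ = 46.9/1.75 = 26.800 min; τ₂ = 62.6/1.75 = 35.771 min.
Solving the cascade with C₁(0)=C₂(0)=0 gives C₂(t) = C_in[1 − (τ₁ e^(−t/τ₁) − τ₂ e^(−t/τ₂))/(τ₁ − τ₂)].
At t = 78.8: e^(−t/τ₁) = 0.052850, e^(−t/τ₂) = 0.11049.
C₂ = 0.786·[1 − (26.800·0.052850 − 35.771·0.11049)/(-8.9714)] = 0.786·0.71734 = 0.56383 g/L.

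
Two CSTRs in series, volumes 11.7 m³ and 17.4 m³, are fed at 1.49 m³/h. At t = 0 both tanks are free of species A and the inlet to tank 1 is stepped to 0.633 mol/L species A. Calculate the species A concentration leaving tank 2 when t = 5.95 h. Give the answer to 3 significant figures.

0.0811 mol/L

Time constants: τᵢ = Vᵢ/Q for each well-mixed tank.
τ₁ = 11.7/1.49 = 7.8523 h; τ₂ = 17.4/1.49 = 11.678 h.
Tank 1: C₁ = C_in(1 − e^(−t/τ₁)). Tank 2 (τ₁ ≠ τ₂): C₂ = C_in[1 − (τ₁ e^(−t/τ₁) − τ₂ e^(−t/τ₂))/(τ₁ − τ₂)].
At t = 5.95: e^(−t/τ₁) = 0.46873, e^(−t/τ₂) = 0.60079.
C₂ = 0.633·[1 − (7.8523·0.46873 − 11.678·0.60079)/(-3.8255)] = 0.633·0.12814 = 0.081110 mol/L.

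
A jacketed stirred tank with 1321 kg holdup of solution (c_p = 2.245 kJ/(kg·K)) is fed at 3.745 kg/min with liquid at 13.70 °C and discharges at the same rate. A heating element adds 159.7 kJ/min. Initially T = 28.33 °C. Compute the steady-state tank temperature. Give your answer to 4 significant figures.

32.69 °C

Heat balance on the well-mixed liquid: M c_p dT/dt = ṁ c_p (T_in − T) + 159.7.
At steady state dT/dt = 0 ⇒ T_ss = T_in + Q̇/(ṁ c_p) = 13.70 + 159.7/(3.745·2.245) = 32.6949 °C.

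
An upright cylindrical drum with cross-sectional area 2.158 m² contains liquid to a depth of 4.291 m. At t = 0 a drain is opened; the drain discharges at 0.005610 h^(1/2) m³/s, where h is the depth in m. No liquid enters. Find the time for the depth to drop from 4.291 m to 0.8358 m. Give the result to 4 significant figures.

890.3 s

Volume balance on the tank: A dh/dt = −0.005610 √h.
This is separable: 2 d(√h)/dt = −0.005610/A, so √h = √h₀ − (0.005610/(2A)) t.
t = 2A(√h₀ − √h)/0.005610 = 2·2.158·(√4.291 − √0.8358)/0.005610
  = 4.31600 × (2.07147 − 0.914221) / 0.005610 = 890.321 s.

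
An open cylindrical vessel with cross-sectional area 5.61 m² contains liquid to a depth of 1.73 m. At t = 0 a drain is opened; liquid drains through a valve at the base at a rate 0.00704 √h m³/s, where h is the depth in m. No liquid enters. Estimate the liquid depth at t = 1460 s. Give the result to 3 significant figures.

With no inflow, A dh/dt = −0.00704 √h.
This is separable: 2 d(√h)/dt = −0.00704/A, so √h = √h₀ − (0.00704/(2A)) t.
√h = √1.73 − 0.00704·1460/(2·5.61) = 1.3153 − 0.91608 = 0.39922.
h = 0.39922² = 0.15937 m.

0.159 m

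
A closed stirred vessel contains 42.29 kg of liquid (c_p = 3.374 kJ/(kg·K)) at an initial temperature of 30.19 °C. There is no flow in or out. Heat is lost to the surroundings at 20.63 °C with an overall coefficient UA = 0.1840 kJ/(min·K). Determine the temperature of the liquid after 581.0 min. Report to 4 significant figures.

M c_p dT/dt = −UA(T − T_amb).
dT/dt = (T_ss − T)/τ with T_ss = T_amb = 20.6300 °C, τ = M c_p/UA = 42.29·3.374/0.1840 = 775.470 min.
This is linear first-order; T(t) = T_ss + (T₀ − T_ss) e^(−t/τ).
T(581.0) = 20.6300 + (9.56000)·0.472734 = 25.1493 °C.

25.15 °C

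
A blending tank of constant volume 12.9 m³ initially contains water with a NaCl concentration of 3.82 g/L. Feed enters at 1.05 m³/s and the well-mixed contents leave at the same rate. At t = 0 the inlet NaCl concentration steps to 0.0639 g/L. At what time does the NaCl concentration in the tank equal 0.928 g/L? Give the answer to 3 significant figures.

Species balance: V dC/dt = Q(C_in − C) ⇒ τ = V/Q = 12.286 s.
C(t) = C_in + (C₀ − C_in) e^(−t/τ). Set C = 0.928 and solve for t:
e^(−t/τ) = (C − C_in)/(C₀ − C_in) = (0.928 − 0.0639)/(3.82 − 0.0639) = 0.23005
t = −τ ln(…) = 12.286 × 1.4694 = 18.053 s.

18.1 s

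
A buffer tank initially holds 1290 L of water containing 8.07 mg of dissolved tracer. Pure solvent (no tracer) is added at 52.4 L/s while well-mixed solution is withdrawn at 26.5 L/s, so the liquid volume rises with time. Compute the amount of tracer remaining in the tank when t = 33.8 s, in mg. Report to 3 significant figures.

Let m(t) be the amount of tracer. Volume: V(t) = V₀ + (Q_in − Q_out) t = 1290 + 25.900 t; V(33.8) = 2165.4 L.
No tracer enters, so dm/dt = −Q_out · (m/V).
dm/m = −Q_out dt/(V₀ + 25.900 t); integrating gives ln(m/m₀) = −(Q_out/(Q_in−Q_out)) ln(V/V₀).
m = m₀ (V₀/V)^(Q_out/(Q_in−Q_out)) = 8.07 × (1290/2165.4)^(1.0232) = 4.7502 mg.

4.75 mg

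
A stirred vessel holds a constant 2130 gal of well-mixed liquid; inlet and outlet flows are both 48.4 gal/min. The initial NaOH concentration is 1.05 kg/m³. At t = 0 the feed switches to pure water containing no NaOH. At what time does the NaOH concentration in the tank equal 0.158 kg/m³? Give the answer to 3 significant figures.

Accumulation = in − out for the solute gives V dC/dt = Q(C_in − C), so τ = V/Q = 44.008 min.
C(t) = C_in + (C₀ − C_in) e^(−t/τ). Set C = 0.158 and solve for t:
e^(−t/τ) = (C − C_in)/(C₀ − C_in) = (0.158 − 0)/(1.05 − 0) = 0.15048
t = −τ ln(…) = 44.008 × 1.8940 = 83.349 min.

83.3 min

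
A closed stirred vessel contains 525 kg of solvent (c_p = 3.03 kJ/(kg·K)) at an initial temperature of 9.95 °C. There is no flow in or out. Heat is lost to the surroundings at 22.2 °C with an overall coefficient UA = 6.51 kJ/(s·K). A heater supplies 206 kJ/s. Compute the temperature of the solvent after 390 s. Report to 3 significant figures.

Energy balance: M c_p dT/dt = −UA(T − T_amb) + Q̇.
dT/dt = (T_ss − T)/τ with T_ss = T_amb + Q̇/UA = 22.2 + 206/6.51 = 53.844 °C, τ = M c_p/UA = 525·3.03/6.51 = 244.35 s.
T approaches T_ss exponentially: T(t) = T_ss + (T₀ − T_ss) e^(−t/τ).
T(390) = 53.844 + (-43.894)·0.20270 = 44.946 °C.

44.9 °C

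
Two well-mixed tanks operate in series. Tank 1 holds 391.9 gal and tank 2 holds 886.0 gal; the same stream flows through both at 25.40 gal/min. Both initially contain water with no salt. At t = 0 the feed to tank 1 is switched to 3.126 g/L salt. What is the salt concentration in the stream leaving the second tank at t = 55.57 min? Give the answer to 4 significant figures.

2.054 g/L

Species balance on tank i: dCᵢ/dt = (Cᵢ₋₁ − Cᵢ)/τᵢ with τᵢ = Vᵢ/Q.
τ₁ = 391.9/25.40 = 15.4291 min; τ₂ = 886.0/25.40 = 34.8819 min.
Solving the cascade with C₁(0)=C₂(0)=0 gives C₂(t) = C_in[1 − (τ₁ e^(−t/τ₁) − τ₂ e^(−t/τ₂))/(τ₁ − τ₂)].
At t = 55.57: e^(−t/τ₁) = 0.0272793, e^(−t/τ₂) = 0.203296.
C₂ = 3.126·[1 − (15.4291·0.0272793 − 34.8819·0.203296)/(-19.4528)] = 3.126·0.657094 = 2.05408 g/L.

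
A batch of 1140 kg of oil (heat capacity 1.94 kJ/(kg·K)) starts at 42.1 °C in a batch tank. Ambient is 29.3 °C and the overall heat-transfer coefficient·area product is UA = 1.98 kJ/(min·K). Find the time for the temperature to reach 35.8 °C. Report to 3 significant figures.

M c_p dT/dt = −UA(T − T_amb).
τ = M c_p/UA = 1117.0 min; T_ss = T_amb = 29.300 °C.
T(t) = T_ss + (T₀ − T_ss)e^(−t/τ); set T = 35.8:
t = −τ ln[(T − T_ss)/(T₀ − T_ss)] = −1117.0 · ln(0.50781) = 756.91 min.

757 min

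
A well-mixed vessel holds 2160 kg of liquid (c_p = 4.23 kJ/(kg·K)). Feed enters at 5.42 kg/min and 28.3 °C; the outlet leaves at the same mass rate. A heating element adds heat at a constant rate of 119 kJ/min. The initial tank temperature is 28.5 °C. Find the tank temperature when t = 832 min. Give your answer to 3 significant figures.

32.9 °C

M c_p dT/dt = ṁ c_p (T_in − T) + Q̇.
Rearrange: dT/dt = (T_ss − T)/τ with τ = M/ṁ = 398.52 min and T_ss = T_in + Q̇/(ṁ c_p) = 33.490 °C.
This is linear first-order; T(t) = T_ss + (T₀ − T_ss) e^(−t/τ).
T(832) = 33.490 + (-4.9905)·e^(−832/398.52) = 33.490 + (-4.9905)·0.12397 = 32.872 °C.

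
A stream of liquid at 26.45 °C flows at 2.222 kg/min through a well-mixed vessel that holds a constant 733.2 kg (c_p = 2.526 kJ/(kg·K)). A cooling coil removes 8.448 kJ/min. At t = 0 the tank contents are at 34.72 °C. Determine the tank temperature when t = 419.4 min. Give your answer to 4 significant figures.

27.69 °C

Energy balance: M c_p dT/dt = ṁ c_p (T_in − T) − 8.448.
τ = M/ṁ = 329.973 min; T_ss = T_in − Q̇/(ṁ c_p) = 26.45 − 8.448/(2.222·2.526) = 24.9449 °C.
T approaches T_ss exponentially: T(t) = T_ss + (T₀ − T_ss) e^(−t/τ).
T(419.4) = 24.9449 + (9.77514)·e^(−419.4/329.973) = 24.9449 + (9.77514)·0.280547 = 27.6872 °C.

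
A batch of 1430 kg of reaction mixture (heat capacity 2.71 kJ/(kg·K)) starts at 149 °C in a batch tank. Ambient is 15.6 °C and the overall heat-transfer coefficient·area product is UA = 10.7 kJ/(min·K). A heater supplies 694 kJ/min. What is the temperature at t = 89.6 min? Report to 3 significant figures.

134 °C

M c_p dT/dt = −UA(T − T_amb) + Q̇.
dT/dt = (T_ss − T)/τ with T_ss = T_amb + Q̇/UA = 15.6 + 694/10.7 = 80.460 °C, τ = M c_p/UA = 1430·2.71/10.7 = 362.18 min.
Integrating: T(t) = T_ss + (T₀ − T_ss) e^(−t/τ).
T(89.6) = 80.460 + (68.540)·0.78083 = 133.98 °C.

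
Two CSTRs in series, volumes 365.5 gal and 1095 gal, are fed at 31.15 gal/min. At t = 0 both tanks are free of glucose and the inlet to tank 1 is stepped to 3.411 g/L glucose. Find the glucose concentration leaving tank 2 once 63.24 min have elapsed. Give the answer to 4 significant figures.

2.572 g/L

Each tank obeys Vᵢ dCᵢ/dt = Q(Cᵢ₋₁ − Cᵢ), so τᵢ = Vᵢ/Q.
τ₁ = 365.5/31.15 = 11.7335 min; τ₂ = 1095/31.15 = 35.1525 min.
Tank 1: C₁ = C_in(1 − e^(−t/τ₁)). Tank 2 (τ₁ ≠ τ₂): C₂ = C_in[1 − (τ₁ e^(−t/τ₁) − τ₂ e^(−t/τ₂))/(τ₁ − τ₂)].
At t = 63.24: e^(−t/τ₁) = 0.00456346, e^(−t/τ₂) = 0.165461.
C₂ = 3.411·[1 − (11.7335·0.00456346 − 35.1525·0.165461)/(-23.4189)] = 3.411·0.753925 = 2.57164 g/L.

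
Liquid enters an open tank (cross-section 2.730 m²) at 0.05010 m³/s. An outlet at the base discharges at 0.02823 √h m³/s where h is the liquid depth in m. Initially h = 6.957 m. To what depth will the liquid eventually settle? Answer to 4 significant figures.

3.150 m

Level balance: A dh/dt = 0.05010 − 0.02823 √h. Setting dh/dt = 0:
Q_in = 0.02823 √h_ss ⇒ √h_ss = 0.05010/0.02823 = 1.77471.
h_ss = 1.77471² = 3.14959 m. (Since h₀ = 6.957 m > h_ss, the level will fall toward this value.)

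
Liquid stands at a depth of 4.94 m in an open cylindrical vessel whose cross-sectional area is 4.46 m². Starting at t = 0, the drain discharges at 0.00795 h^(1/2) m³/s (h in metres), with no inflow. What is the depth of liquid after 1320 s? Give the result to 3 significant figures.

With no inflow, A dh/dt = −0.00795 √h.
This is separable: 2 d(√h)/dt = −0.00795/A, so √h = √h₀ − (0.00795/(2A)) t.
√h = √4.94 − 0.00795·1320/(2·4.46) = 2.2226 − 1.1765 = 1.0462.
h = 1.0462² = 1.0944 m.

1.09 m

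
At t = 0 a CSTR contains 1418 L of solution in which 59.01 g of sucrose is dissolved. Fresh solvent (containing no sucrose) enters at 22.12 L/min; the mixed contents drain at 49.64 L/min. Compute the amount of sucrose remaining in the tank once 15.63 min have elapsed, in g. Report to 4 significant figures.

30.74 g

Let m(t) be the amount of sucrose. Volume: V(t) = V₀ + (Q_in − Q_out) t = 1418 − 27.5200 t; V(15.63) = 987.862 L.
Solute balance: dm/dt = 0 − Q_out C = −Q_out m/V(t).
Separate: dm/m = −Q_out dt/V(t) ⇒ ln(m/m₀) = −(Q_out/(Q_in−Q_out)) ln(V/V₀).
m = m₀ (V₀/V)^(Q_out/(Q_in−Q_out)) = 59.01 × (1418/987.862)^(-1.80378) = 30.7446 g.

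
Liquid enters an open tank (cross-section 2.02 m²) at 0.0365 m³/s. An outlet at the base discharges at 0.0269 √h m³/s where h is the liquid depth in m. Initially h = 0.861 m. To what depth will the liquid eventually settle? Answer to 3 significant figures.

1.84 m

A dh/dt = Q_in − 0.0269 √h. Steady state requires inflow = outflow:
Q_in = 0.0269 √h_ss ⇒ √h_ss = 0.0365/0.0269 = 1.3569.
h_ss = 1.3569² = 1.8411 m. (Since h₀ = 0.861 m < h_ss, the level will rise toward this value.)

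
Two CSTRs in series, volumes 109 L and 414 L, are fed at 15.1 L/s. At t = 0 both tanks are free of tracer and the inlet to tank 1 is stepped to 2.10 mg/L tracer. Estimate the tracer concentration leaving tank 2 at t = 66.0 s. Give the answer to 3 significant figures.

Time constants: τᵢ = Vᵢ/Q for each well-mixed tank.
τ₁ = 109/15.1 = 7.2185 s; τ₂ = 414/15.1 = 27.417 s.
Tank 1: C₁ = C_in(1 − e^(−t/τ₁)). Tank 2 (τ₁ ≠ τ₂): C₂ = C_in[1 − (τ₁ e^(−t/τ₁) − τ₂ e^(−t/τ₂))/(τ₁ − τ₂)].
At t = 66.0: e^(−t/τ₁) = 0.00010695, e^(−t/τ₂) = 0.090063.
C₂ = 2.10·[1 − (7.2185·0.00010695 − 27.417·0.090063)/(-20.199)] = 2.10·0.87779 = 1.8434 mg/L.

1.84 mg/L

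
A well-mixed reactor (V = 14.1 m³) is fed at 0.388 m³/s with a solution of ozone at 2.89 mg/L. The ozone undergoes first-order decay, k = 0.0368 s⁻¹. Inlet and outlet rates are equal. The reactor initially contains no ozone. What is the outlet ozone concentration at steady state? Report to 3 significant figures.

1.24 mg/L

Species balance: V dC/dt = Q C_in − Q C − k V C.
Steady state (dC/dt = 0): C_ss = Q C_in/(Q + kV) = C_in/(1 + kV/Q).
C_ss = 0.388·2.89/(0.388 + 0.0368·14.1) = 1.1213/0.90688 = 1.2365 mg/L.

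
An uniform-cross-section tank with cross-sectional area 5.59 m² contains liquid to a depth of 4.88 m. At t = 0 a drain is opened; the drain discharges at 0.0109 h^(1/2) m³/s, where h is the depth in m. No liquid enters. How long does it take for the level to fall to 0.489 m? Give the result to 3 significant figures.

Volume balance on the tank: A dh/dt = −0.0109 √h.
This is separable: 2 d(√h)/dt = −0.0109/A, so √h = √h₀ − (0.0109/(2A)) t.
t = 2A(√h₀ − √h)/0.0109 = 2·5.59·(√4.88 − √0.489)/0.0109
  = 11.180 × (2.2091 − 0.69929) / 0.0109 = 1548.6 s.

1550 s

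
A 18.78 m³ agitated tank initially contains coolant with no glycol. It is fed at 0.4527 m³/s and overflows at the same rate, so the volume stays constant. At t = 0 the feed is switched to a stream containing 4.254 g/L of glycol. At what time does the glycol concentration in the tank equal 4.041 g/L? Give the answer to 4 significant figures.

Unsteady species balance (constant V, well mixed): V dC/dt = Q(C_in − C), so τ = V/Q = 41.4844 s.
C(t) = C_in + (C₀ − C_in) e^(−t/τ). Set C = 4.041 and solve for t:
e^(−t/τ) = (C − C_in)/(C₀ − C_in) = (4.041 − 4.254)/(0 − 4.254) = 0.0500705
t = −τ ln(…) = 41.4844 × 2.99432 = 124.218 s.

124.2 s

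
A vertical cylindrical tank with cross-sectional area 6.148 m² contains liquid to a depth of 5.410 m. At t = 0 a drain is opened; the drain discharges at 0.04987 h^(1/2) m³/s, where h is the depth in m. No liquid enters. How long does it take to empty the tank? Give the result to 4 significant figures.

573.5 s

Mass balance (ρ constant): A dh/dt = −0.04987 √h.
∫ h^(−1/2) dh = −(0.04987/A) ∫ dt, giving 2√h = 2√h₀ − (0.04987/A) t.
Tank is empty when √h = 0: t_empty = 2A√h₀/0.04987.
t_empty = 2·6.148·√5.410/0.04987 = 12.2960·2.32594/0.04987 = 573.486 s.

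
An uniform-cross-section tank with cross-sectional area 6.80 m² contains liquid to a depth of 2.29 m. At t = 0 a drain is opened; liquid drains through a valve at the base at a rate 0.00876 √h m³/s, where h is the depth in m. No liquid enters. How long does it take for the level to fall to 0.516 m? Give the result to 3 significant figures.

1230 s

With no inflow, A dh/dt = −0.00876 √h.
Separate and integrate: 2(√h − √h₀) = −(0.00876/A) t.
t = 2A(√h₀ − √h)/0.00876 = 2·6.80·(√2.29 − √0.516)/0.00876
  = 13.600 × (1.5133 − 0.71833) / 0.00876 = 1234.2 s.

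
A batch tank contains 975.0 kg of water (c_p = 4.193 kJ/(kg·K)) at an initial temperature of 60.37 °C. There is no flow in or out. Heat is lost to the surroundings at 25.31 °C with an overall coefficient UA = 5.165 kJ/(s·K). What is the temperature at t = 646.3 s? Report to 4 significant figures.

40.81 °C

Energy balance: M c_p dT/dt = −UA(T − T_amb).
dT/dt = (T_ss − T)/τ with T_ss = T_amb = 25.3100 °C, τ = M c_p/UA = 975.0·4.193/5.165 = 791.515 s.
T approaches T_ss exponentially: T(t) = T_ss + (T₀ − T_ss) e^(−t/τ).
T(646.3) = 25.3100 + (35.0600)·0.441960 = 40.8051 °C.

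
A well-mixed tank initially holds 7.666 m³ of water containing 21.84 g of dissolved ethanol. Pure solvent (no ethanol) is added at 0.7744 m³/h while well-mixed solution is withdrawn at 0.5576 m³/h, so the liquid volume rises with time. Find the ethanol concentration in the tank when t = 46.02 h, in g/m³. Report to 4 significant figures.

0.1451 g/m³

Total volume: dV/dt = Q_in − Q_out = 0.216800 m³/h, so V(t) = 7.666 + 0.216800 t and V(46.02) = 17.6431 m³.
Species balance (pure solvent in): dm/dt = −Q_out · m/V(t).
Separate: dm/m = −Q_out dt/V(t) ⇒ ln(m/m₀) = −(Q_out/(Q_in−Q_out)) ln(V/V₀).
m = m₀ (V₀/V)^(Q_out/(Q_in−Q_out)) = 21.84 × (7.666/17.6431)^(2.57196) = 2.55969 g.
C = m/V = 2.55969/17.6431 = 0.145081 g/m³.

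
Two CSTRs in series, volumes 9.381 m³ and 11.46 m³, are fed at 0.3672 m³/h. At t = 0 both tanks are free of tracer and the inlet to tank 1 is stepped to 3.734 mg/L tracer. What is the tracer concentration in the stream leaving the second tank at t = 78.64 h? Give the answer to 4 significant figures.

2.853 mg/L

Species balance on tank i: dCᵢ/dt = (Cᵢ₋₁ − Cᵢ)/τᵢ with τᵢ = Vᵢ/Q.
τ₁ = 9.381/0.3672 = 25.5474 h; τ₂ = 11.46/0.3672 = 31.2092 h.
Solving the cascade with C₁(0)=C₂(0)=0 gives C₂(t) = C_in[1 − (τ₁ e^(−t/τ₁) − τ₂ e^(−t/τ₂))/(τ₁ − τ₂)].
At t = 78.64: e^(−t/τ₁) = 0.0460420, e^(−t/τ₂) = 0.0804778.
C₂ = 3.734·[1 − (25.5474·0.0460420 − 31.2092·0.0804778)/(-5.66176)] = 3.734·0.764139 = 2.85329 mg/L.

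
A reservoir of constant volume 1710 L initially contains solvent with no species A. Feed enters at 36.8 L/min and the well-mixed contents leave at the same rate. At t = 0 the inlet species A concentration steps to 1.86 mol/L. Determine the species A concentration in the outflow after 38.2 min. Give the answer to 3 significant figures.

1.04 mol/L

Species balance on the tank: V dC/dt = Q(C_in − C).
So dC/dt = (C_in − C)/τ with τ = V/Q = 1710/36.8 = 46.467 min.
This is linear first-order; C(t) = C_in + (C₀ − C_in) e^(−t/τ).
C(38.2) = 1.86 + (0 − 1.86)·e^(−38.2/46.467) = 1.86 + (-1.8600)·0.43952 = 1.0425 mol/L.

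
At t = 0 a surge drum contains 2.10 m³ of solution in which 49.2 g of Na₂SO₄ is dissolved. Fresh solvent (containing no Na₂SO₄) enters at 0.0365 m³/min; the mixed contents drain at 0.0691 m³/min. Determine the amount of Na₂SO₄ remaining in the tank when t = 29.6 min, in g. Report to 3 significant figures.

13.4 g

Total volume: dV/dt = Q_in − Q_out = -0.032600 m³/min, so V(t) = 2.10 − 0.032600 t and V(29.6) = 1.1350 m³.
Solute balance: dm/dt = 0 − Q_out C = −Q_out m/V(t).
Separate: dm/m = −Q_out dt/V(t) ⇒ ln(m/m₀) = −(Q_out/(Q_in−Q_out)) ln(V/V₀).
m = m₀ (V₀/V)^(Q_out/(Q_in−Q_out)) = 49.2 × (2.10/1.1350)^(-2.1196) = 13.353 g.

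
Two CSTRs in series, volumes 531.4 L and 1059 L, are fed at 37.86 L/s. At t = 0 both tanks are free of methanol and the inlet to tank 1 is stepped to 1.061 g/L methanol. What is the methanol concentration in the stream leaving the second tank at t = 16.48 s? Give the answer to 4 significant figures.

0.2098 g/L

Each tank obeys Vᵢ dCᵢ/dt = Q(Cᵢ₋₁ − Cᵢ), so τᵢ = Vᵢ/Q.
τ₁ = 531.4/37.86 = 14.0359 s; τ₂ = 1059/37.86 = 27.9715 s.
Tank 1: C₁ = C_in(1 − e^(−t/τ₁)). Tank 2 (τ₁ ≠ τ₂): C₂ = C_in[1 − (τ₁ e^(−t/τ₁) − τ₂ e^(−t/τ₂))/(τ₁ − τ₂)].
At t = 16.48: e^(−t/τ₁) = 0.309088, e^(−t/τ₂) = 0.554787.
C₂ = 1.061·[1 − (14.0359·0.309088 − 27.9715·0.554787)/(-13.9356)] = 1.061·0.197745 = 0.209807 g/L.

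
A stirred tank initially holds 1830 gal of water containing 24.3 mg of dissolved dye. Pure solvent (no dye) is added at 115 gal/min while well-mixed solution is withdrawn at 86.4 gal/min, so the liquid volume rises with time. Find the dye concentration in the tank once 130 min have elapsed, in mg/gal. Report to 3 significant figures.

Total volume: dV/dt = Q_in − Q_out = 28.600 gal/min, so V(t) = 1830 + 28.600 t and V(130) = 5548.0 gal.
Species balance (pure solvent in): dm/dt = −Q_out · m/V(t).
dm/m = −Q_out dt/(V₀ + 28.600 t); integrating gives ln(m/m₀) = −(Q_out/(Q_in−Q_out)) ln(V/V₀).
m = m₀ (V₀/V)^(Q_out/(Q_in−Q_out)) = 24.3 × (1830/5548.0)^(3.0210) = 0.85201 mg.
C = m/V = 0.85201/5548.0 = 0.00015357 mg/gal.

0.000154 mg/gal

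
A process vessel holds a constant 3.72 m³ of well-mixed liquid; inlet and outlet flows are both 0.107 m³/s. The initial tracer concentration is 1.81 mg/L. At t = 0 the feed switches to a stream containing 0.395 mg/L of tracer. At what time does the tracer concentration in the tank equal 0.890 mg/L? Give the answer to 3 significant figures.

Species balance: V dC/dt = Q(C_in − C) ⇒ τ = V/Q = 34.766 s.
C(t) = C_in + (C₀ − C_in) e^(−t/τ). Set C = 0.890 and solve for t:
e^(−t/τ) = (C − C_in)/(C₀ − C_in) = (0.890 − 0.395)/(1.81 − 0.395) = 0.34982
t = −τ ln(…) = 34.766 × 1.0503 = 36.516 s.

36.5 s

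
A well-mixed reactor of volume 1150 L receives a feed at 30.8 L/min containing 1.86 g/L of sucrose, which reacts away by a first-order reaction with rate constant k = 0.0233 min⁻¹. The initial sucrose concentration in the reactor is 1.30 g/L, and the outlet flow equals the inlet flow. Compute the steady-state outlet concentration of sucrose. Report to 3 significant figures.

0.995 g/L

Accumulation = in − out − consumed: V dC/dt = Q C_in − Q C − k V C.
At steady state: 0 = Q C_in − (Q + kV) C_ss, so C_ss = Q C_in/(Q + kV).
C_ss = 30.8·1.86/(30.8 + 0.0233·1150) = 57.288/57.595 = 0.99467 g/L.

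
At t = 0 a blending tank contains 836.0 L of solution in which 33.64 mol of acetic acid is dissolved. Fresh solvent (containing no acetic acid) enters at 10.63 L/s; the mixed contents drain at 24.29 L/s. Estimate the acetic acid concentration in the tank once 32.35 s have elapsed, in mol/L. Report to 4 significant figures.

0.02241 mol/L

Total volume: dV/dt = Q_in − Q_out = -13.6600 L/s, so V(t) = 836.0 − 13.6600 t and V(32.35) = 394.099 L.
Solute balance: dm/dt = 0 − Q_out C = −Q_out m/V(t).
Separate: dm/m = −Q_out dt/V(t) ⇒ ln(m/m₀) = −(Q_out/(Q_in−Q_out)) ln(V/V₀).
m = m₀ (V₀/V)^(Q_out/(Q_in−Q_out)) = 33.64 × (836.0/394.099)^(-1.77818) = 8.83282 mol.
C = m/V = 8.83282/394.099 = 0.0224127 mol/L.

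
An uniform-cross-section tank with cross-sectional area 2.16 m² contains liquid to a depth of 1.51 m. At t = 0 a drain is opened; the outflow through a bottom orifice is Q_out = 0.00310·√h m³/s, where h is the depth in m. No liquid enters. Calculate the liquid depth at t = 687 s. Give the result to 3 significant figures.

Mass balance (ρ constant): A dh/dt = −0.00310 √h.
Separate and integrate: 2(√h − √h₀) = −(0.00310/A) t.
√h = √1.51 − 0.00310·687/(2·2.16) = 1.2288 − 0.49299 = 0.73583.
h = 0.73583² = 0.54145 m.

0.541 m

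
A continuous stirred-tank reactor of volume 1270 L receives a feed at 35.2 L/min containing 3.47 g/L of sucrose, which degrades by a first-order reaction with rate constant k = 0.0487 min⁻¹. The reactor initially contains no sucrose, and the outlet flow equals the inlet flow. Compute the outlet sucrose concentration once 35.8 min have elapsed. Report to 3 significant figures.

1.18 g/L

V dC/dt = Q(C_in − C) − k V C.
This is linear with rate a = Q/V + k = 0.076417 min⁻¹.
C_ss = Q C_in/(Q + kV) = 1.2586 g/L; C(t) = C_ss + (C₀ − C_ss) e^(−a t).
C(35.8) = 1.2586 + (-1.2586)·e^(−0.076417·35.8) = 1.2586 + (-1.2586)·0.064848 = 1.1770 g/L.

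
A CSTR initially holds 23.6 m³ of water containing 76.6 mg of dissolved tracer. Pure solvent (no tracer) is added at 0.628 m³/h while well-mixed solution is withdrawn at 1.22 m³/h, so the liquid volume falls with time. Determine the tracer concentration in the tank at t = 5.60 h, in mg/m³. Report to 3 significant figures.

2.76 mg/m³

Total volume: dV/dt = Q_in − Q_out = -0.59200 m³/h, so V(t) = 23.6 − 0.59200 t and V(5.60) = 20.285 m³.
No tracer enters, so dm/dt = −Q_out · (m/V).
Separate: dm/m = −Q_out dt/V(t) ⇒ ln(m/m₀) = −(Q_out/(Q_in−Q_out)) ln(V/V₀).
m = m₀ (V₀/V)^(Q_out/(Q_in−Q_out)) = 76.6 × (23.6/20.285)^(-2.0608) = 56.072 mg.
C = m/V = 56.072/20.285 = 2.7643 mg/m³.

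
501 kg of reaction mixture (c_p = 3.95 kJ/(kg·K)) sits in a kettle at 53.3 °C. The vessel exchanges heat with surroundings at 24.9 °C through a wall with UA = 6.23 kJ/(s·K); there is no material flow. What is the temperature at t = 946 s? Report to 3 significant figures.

Lumped-capacitance energy balance: M c_p dT/dt = UA(T_amb − T).
dT/dt = (T_ss − T)/τ with T_ss = T_amb = 24.900 °C, τ = M c_p/UA = 501·3.95/6.23 = 317.65 s.
Integrating: T(t) = T_ss + (T₀ − T_ss) e^(−t/τ).
T(946) = 24.900 + (28.400)·0.050888 = 26.345 °C.

26.3 °C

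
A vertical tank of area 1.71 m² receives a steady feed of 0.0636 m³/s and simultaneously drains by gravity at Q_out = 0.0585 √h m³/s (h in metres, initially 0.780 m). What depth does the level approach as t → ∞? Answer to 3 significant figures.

1.18 m

Level balance: A dh/dt = 0.0636 − 0.0585 √h. Setting dh/dt = 0:
Q_in = 0.0585 √h_ss ⇒ √h_ss = 0.0636/0.0585 = 1.0872.
h_ss = 1.0872² = 1.1820 m. (Since h₀ = 0.780 m < h_ss, the level will rise toward this value.)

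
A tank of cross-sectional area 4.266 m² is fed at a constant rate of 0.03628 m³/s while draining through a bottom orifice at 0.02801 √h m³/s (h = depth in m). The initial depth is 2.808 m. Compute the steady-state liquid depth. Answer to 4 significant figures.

1.678 m

Level balance: A dh/dt = 0.03628 − 0.02801 √h. Setting dh/dt = 0:
Q_in = 0.02801 √h_ss ⇒ √h_ss = 0.03628/0.02801 = 1.29525.
h_ss = 1.29525² = 1.67768 m. (Since h₀ = 2.808 m > h_ss, the level will fall toward this value.)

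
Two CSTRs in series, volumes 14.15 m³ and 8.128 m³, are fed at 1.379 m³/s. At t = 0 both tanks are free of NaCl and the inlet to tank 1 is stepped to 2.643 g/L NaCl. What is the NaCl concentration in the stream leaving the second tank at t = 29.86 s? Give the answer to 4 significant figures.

Species balance on tank i: dCᵢ/dt = (Cᵢ₋₁ − Cᵢ)/τᵢ with τᵢ = Vᵢ/Q.
τ₁ = 14.15/1.379 = 10.2611 s; τ₂ = 8.128/1.379 = 5.89413 s.
Tank 1: C₁ = C_in(1 − e^(−t/τ₁)). Tank 2 (τ₁ ≠ τ₂): C₂ = C_in[1 − (τ₁ e^(−t/τ₁) − τ₂ e^(−t/τ₂))/(τ₁ − τ₂)].
At t = 29.86: e^(−t/τ₁) = 0.0544740, e^(−t/τ₂) = 0.00630722.
C₂ = 2.643·[1 − (10.2611·0.0544740 − 5.89413·0.00630722)/(4.36693)] = 2.643·0.880514 = 2.32720 g/L.

2.327 g/L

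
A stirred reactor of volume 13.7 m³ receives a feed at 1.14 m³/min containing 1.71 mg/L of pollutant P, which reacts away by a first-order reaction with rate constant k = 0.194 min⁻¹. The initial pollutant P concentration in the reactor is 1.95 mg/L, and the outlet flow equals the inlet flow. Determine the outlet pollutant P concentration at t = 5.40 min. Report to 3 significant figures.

Species balance: V dC/dt = Q C_in − Q C − k V C.
dC/dt = (Q/V) C_in − (Q/V + k) C; effective rate a = Q/V + k = 0.083212 + 0.194 = 0.27721 min⁻¹.
C_ss = Q C_in/(Q + kV) = 0.51330 mg/L; C(t) = C_ss + (C₀ − C_ss) e^(−a t).
C(5.40) = 0.51330 + (1.4367)·e^(−0.27721·5.40) = 0.51330 + (1.4367)·0.22381 = 0.83485 mg/L.

0.835 mg/L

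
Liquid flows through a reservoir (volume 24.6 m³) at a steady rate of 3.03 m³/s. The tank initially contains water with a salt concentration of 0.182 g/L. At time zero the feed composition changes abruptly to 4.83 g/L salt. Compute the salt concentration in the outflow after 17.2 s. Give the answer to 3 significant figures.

Transient balance on the dissolved component: V dC/dt = Q(C_in − C).
Time constant τ = V/Q = 24.6/3.03 = 8.1188 s.
C approaches C_in exponentially: C(t) = C_in + (C₀ − C_in) e^(−t/τ).
C(17.2) = 4.83 + (0.182 − 4.83)·e^(−17.2/8.1188) = 4.83 + (-4.6480)·0.12021 = 4.2713 g/L.

4.27 g/L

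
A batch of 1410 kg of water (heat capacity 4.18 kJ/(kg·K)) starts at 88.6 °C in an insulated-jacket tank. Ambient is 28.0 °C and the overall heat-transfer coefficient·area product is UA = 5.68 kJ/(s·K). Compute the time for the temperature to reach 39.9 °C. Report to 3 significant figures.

Lumped-capacitance energy balance: M c_p dT/dt = UA(T_amb − T).
τ = M c_p/UA = 1037.6 s; T_ss = T_amb = 28.000 °C.
T(t) = T_ss + (T₀ − T_ss)e^(−t/τ); set T = 39.9:
t = −τ ln[(T − T_ss)/(T₀ − T_ss)] = −1037.6 · ln(0.19637) = 1689.0 s.

1690 s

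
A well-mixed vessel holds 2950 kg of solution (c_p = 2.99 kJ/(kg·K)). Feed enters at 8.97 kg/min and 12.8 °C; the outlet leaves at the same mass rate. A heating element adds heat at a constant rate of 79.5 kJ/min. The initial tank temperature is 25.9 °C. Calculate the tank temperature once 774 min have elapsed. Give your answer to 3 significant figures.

16.7 °C

M c_p dT/dt = ṁ c_p (T_in − T) + Q̇.
Rearrange: dT/dt = (T_ss − T)/τ with τ = M/ṁ = 328.87 min and T_ss = T_in + Q̇/(ṁ c_p) = 15.764 °C.
Solution: T(t) = T_ss + (T₀ − T_ss) e^(−t/τ).
T(774) = 15.764 + (10.136)·e^(−774/328.87) = 15.764 + (10.136)·0.095037 = 16.727 °C.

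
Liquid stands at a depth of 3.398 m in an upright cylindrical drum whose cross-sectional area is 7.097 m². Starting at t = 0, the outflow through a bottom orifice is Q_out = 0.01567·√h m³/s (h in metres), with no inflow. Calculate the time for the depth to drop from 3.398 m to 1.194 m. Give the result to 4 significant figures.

A dh/dt = −Q_out = −0.01567 √h.
∫ h^(−1/2) dh = −(0.01567/A) ∫ dt, giving 2√h = 2√h₀ − (0.01567/A) t.
t = 2A(√h₀ − √h)/0.01567 = 2·7.097·(√3.398 − √1.194)/0.01567
  = 14.1940 × (1.84337 − 1.09270) / 0.01567 = 679.956 s.

680.0 s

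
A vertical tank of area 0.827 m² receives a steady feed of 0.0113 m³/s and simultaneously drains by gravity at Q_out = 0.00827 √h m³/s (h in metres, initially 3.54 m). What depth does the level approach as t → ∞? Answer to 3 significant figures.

A dh/dt = Q_in − 0.00827 √h. Steady state requires inflow = outflow:
Q_in = 0.00827 √h_ss ⇒ √h_ss = 0.0113/0.00827 = 1.3664.
h_ss = 1.3664² = 1.8670 m. (Since h₀ = 3.54 m > h_ss, the level will fall toward this value.)

1.87 m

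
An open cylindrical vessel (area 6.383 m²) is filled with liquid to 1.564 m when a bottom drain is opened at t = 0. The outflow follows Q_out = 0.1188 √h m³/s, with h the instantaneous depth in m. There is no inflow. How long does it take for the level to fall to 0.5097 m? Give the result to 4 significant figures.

A dh/dt = −Q_out = −0.1188 √h.
∫ h^(−1/2) dh = −(0.1188/A) ∫ dt, giving 2√h = 2√h₀ − (0.1188/A) t.
t = 2A(√h₀ − √h)/0.1188 = 2·6.383·(√1.564 − √0.5097)/0.1188
  = 12.7660 × (1.25060 − 0.713933) / 0.1188 = 57.6691 s.

57.67 s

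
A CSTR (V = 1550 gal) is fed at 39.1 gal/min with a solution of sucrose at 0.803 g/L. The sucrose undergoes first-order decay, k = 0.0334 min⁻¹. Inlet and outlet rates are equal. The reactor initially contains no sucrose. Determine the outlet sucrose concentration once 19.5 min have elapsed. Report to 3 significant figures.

V dC/dt = Q(C_in − C) − k V C.
dC/dt = (Q/V) C_in − (Q/V + k) C; effective rate a = Q/V + k = 0.025226 + 0.0334 = 0.058626 min⁻¹.
C_ss = Q C_in/(Q + kV) = 0.34552 g/L; C(t) = C_ss + (C₀ − C_ss) e^(−a t).
C(19.5) = 0.34552 + (-0.34552)·e^(−0.058626·19.5) = 0.34552 + (-0.34552)·0.31880 = 0.23537 g/L.

0.235 g/L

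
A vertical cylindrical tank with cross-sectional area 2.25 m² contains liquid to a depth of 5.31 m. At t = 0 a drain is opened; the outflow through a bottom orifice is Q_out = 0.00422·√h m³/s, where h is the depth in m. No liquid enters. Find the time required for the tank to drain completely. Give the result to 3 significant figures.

2460 s

Accumulation of liquid (constant cross-section A): A dh/dt = −0.00422 √h.
This is separable: 2 d(√h)/dt = −0.00422/A, so √h = √h₀ − (0.00422/(2A)) t.
Tank is empty when √h = 0: t_empty = 2A√h₀/0.00422.
t_empty = 2·2.25·√5.31/0.00422 = 4.5000·2.3043/0.00422 = 2457.2 s.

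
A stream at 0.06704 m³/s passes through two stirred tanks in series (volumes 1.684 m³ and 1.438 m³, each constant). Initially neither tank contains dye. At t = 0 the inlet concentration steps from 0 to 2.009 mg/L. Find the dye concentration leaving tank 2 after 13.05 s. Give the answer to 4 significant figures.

0.2200 mg/L

Time constants: τᵢ = Vᵢ/Q for each well-mixed tank.
τ₁ = 1.684/0.06704 = 25.1193 s; τ₂ = 1.438/0.06704 = 21.4499 s.
Tank 1: C₁ = C_in(1 − e^(−t/τ₁)). Tank 2 (τ₁ ≠ τ₂): C₂ = C_in[1 − (τ₁ e^(−t/τ₁) − τ₂ e^(−t/τ₂))/(τ₁ − τ₂)].
At t = 13.05: e^(−t/τ₁) = 0.594806, e^(−t/τ₂) = 0.544224.
C₂ = 2.009·[1 − (25.1193·0.594806 − 21.4499·0.544224)/(3.66945)] = 2.009·0.109514 = 0.220014 mg/L.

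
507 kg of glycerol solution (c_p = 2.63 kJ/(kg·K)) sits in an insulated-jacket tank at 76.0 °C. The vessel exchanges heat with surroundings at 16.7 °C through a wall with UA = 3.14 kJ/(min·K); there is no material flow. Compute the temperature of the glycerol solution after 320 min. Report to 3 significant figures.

M c_p dT/dt = −UA(T − T_amb).
dT/dt = (T_ss − T)/τ with T_ss = T_amb = 16.700 °C, τ = M c_p/UA = 507·2.63/3.14 = 424.65 min.
This is linear first-order; T(t) = T_ss + (T₀ − T_ss) e^(−t/τ).
T(320) = 16.700 + (59.300)·0.47069 = 44.612 °C.

44.6 °C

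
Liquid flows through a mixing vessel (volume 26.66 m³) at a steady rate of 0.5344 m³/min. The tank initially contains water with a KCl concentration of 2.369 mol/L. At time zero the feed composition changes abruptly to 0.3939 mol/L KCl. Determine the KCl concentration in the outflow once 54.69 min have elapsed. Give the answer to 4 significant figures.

1.054 mol/L

Unsteady species balance (constant V, well mixed): V dC/dt = Q(C_in − C).
Rewrite as dC/dt + C/τ = C_in/τ, τ = V/Q = 49.8877 min.
Integrating: C(t) = C_in + (C₀ − C_in) e^(−t/τ).
C(54.69) = 0.3939 + (2.369 − 0.3939)·e^(−54.69/49.8877) = 0.3939 + (1.97510)·0.334118 = 1.05382 mol/L.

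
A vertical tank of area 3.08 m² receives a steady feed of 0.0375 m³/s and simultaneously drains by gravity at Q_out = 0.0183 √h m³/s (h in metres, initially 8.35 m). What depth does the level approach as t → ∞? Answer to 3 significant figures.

Mass balance (ρ constant): A dh/dt = Q_in − 0.0183 √h. At steady state dh/dt = 0:
Q_in = 0.0183 √h_ss ⇒ √h_ss = 0.0375/0.0183 = 2.0492.
h_ss = 2.0492² = 4.1991 m. (Since h₀ = 8.35 m > h_ss, the level will fall toward this value.)

4.20 m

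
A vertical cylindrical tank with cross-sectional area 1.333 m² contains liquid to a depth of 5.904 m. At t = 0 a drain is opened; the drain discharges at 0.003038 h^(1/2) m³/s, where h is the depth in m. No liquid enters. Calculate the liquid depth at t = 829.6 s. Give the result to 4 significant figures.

2.204 m

A dh/dt = −Q_out = −0.003038 √h.
Separate and integrate: 2(√h − √h₀) = −(0.003038/A) t.
√h = √5.904 − 0.003038·829.6/(2·1.333) = 2.42981 − 0.945358 = 1.48446.
h = 1.48446² = 2.20361 m.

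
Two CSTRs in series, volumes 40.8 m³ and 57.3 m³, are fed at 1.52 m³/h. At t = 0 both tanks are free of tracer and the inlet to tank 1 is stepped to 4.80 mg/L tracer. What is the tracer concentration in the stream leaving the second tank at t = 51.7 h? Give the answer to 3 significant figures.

2.30 mg/L

Time constants: τᵢ = Vᵢ/Q for each well-mixed tank.
τ₁ = 40.8/1.52 = 26.842 h; τ₂ = 57.3/1.52 = 37.697 h.
Solving the cascade with C₁(0)=C₂(0)=0 gives C₂(t) = C_in[1 − (τ₁ e^(−t/τ₁) − τ₂ e^(−t/τ₂))/(τ₁ − τ₂)].
At t = 51.7: e^(−t/τ₁) = 0.14572, e^(−t/τ₂) = 0.25374.
C₂ = 4.80·[1 − (26.842·0.14572 − 37.697·0.25374)/(-10.855)] = 4.80·0.47916 = 2.2999 mg/L.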